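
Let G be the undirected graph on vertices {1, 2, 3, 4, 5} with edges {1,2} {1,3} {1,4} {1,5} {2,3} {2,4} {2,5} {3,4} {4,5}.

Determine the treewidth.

3

A width-3 tree decomposition is:
Bags: B1 = {1, 2, 4, 5}  B2 = {1, 2, 3, 4}
Tree: B1–B2
The largest bag has 4 vertices, giving width 3; this decomposition certifies tw(G) ≤ 3. On the other hand G contains the 4-clique {1, 2, 3, 4}. A clique must lie in a single bag of any decomposition, so no decomposition can have width below 3. The upper and lower bounds meet at 3, so that is the treewidth.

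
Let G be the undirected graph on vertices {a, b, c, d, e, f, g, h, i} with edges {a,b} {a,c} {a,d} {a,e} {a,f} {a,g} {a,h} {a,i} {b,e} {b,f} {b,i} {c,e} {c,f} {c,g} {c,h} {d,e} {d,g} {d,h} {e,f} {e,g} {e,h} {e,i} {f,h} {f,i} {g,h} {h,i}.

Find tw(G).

A width-4 tree decomposition is:
Bags: B1 = {a, d, e, g, h}  B2 = {a, c, e, g, h}  B3 = {a, c, e, f, h}  B4 = {a, e, f, h, i}  B5 = {a, b, e, f, i}
Tree: B1–B2, B2–B3, B3–B4, B4–B5
Each bag holds 5 vertices, so the decomposition has width 4, which upper-bounds the treewidth. For the lower bound, the 5 vertices {a, d, e, g, h} are pairwise adjacent, and any tree decomposition puts a clique entirely inside one bag — forcing width ≥ 4. Combining the bounds, tw(G) = 4.

4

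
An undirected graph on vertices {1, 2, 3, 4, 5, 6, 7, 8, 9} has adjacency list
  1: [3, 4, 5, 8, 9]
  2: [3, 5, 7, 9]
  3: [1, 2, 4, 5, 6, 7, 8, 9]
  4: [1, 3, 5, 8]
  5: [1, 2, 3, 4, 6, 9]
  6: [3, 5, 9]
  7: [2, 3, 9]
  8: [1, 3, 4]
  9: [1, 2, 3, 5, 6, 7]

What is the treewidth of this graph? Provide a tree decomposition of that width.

Treewidth 3.
One optimal decomposition is:
Bags: B1 = {1, 3, 5, 9}  B2 = {3, 5, 6, 9}  B3 = {1, 3, 4, 5}  B4 = {2, 3, 5, 9}  B5 = {2, 3, 7, 9}  B6 = {1, 3, 4, 8}
Tree: B1–B2, B1–B3, B2–B4, B4–B5, B3–B6

The largest bag has 4 vertices, giving width 3; this decomposition certifies tw(G) ≤ 3. On the other hand G contains the 4-clique {1, 3, 4, 8}. A clique must lie in a single bag of any decomposition, so no decomposition can have width below 3. Combining the bounds, tw(G) = 3.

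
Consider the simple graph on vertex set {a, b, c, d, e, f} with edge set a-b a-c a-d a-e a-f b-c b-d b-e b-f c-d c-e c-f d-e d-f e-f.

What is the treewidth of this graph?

5

A width-5 tree decomposition is:
Bags: B1 = {a, b, c, d, e, f}
Tree: (single bag)
A single bag containing all 6 vertices is trivially a valid decomposition of width 5. For the lower bound, the 6 vertices {a, b, c, d, e, f} are pairwise adjacent, and any tree decomposition puts a clique entirely inside one bag — forcing width ≥ 5. The upper and lower bounds meet at 5, so that is the treewidth.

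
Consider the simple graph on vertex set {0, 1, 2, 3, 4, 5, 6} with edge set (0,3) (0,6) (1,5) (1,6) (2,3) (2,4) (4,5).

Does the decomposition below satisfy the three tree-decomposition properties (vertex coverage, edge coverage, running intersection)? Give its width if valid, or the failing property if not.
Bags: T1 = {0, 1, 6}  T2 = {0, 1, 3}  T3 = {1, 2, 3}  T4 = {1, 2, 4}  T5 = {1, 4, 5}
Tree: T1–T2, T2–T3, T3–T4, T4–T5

Yes; width 2.

Checking the three conditions: (i) the bags cover all of {0, 1, 2, 3, 4, 5, 6}; (ii) for each edge, some bag contains both endpoints; (iii) the bags containing any fixed vertex form a subtree. All hold, so the decomposition is valid with width 3 − 1 = 2.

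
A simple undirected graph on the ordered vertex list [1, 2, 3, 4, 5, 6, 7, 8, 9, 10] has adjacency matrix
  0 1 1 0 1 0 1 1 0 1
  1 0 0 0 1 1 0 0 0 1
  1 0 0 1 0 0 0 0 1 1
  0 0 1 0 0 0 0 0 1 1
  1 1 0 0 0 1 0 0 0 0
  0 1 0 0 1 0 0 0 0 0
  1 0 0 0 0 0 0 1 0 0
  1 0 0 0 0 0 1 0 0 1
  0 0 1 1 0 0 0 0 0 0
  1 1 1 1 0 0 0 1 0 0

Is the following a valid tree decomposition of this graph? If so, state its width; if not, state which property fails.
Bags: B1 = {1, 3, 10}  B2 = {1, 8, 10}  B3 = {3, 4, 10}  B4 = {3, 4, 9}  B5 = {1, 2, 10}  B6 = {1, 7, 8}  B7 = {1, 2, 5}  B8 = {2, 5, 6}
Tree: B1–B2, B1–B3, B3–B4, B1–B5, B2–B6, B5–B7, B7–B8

Yes; width 2.

Checking the three conditions: (i) the bags cover all of {1, 2, 3, 4, 5, 6, 7, 8, 9, 10}; (ii) for each edge, some bag contains both endpoints; (iii) the bags containing any fixed vertex form a subtree. All hold, so the decomposition is valid with width 3 − 1 = 2.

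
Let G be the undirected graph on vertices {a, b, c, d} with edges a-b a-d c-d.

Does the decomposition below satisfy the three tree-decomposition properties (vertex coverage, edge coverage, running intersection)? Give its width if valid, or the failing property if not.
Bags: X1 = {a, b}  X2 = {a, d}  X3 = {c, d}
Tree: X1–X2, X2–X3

Vertex coverage: the bags together contain {a, b, c, d}, the full vertex set. Edge coverage: each edge of G has both endpoints in at least one bag. Running intersection: for every vertex, the bags containing it form a connected subtree. All three properties hold, so this is a valid tree decomposition of width max|bag| − 1 = 1, and hence tw(G) ≤ 1.

Yes; width 1.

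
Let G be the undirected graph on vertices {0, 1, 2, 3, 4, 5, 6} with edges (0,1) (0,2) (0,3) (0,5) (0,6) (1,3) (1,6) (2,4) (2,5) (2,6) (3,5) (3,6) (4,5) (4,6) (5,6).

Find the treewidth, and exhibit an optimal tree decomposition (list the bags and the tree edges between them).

Treewidth 3.
Bags: B1 = {2, 4, 5, 6}  B2 = {0, 2, 5, 6}  B3 = {0, 3, 5, 6}  B4 = {0, 1, 3, 6}
Tree: B1–B2, B2–B3, B3–B4

Every bag has size at most 4, so the width is 4 − 1 = 3 and tw(G) ≤ 3. Conversely, {0, 2, 5, 6} is a clique of size 4, and the vertices of any clique must share a bag in every tree decomposition; so some bag has ≥ 4 vertices and tw(G) ≥ 3. Hence tw(G) = 3 exactly.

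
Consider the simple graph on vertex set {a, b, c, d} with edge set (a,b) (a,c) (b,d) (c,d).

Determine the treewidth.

A width-2 tree decomposition is:
Bags: B1 = {a, b, c}  B2 = {b, c, d}
Tree: B1–B2
Each bag holds 3 vertices, so the decomposition has width 2, which upper-bounds the treewidth. The edges c–a–b–d–c form a cycle, so G is not a tree and its treewidth is at least 2. Therefore the treewidth is 2.

2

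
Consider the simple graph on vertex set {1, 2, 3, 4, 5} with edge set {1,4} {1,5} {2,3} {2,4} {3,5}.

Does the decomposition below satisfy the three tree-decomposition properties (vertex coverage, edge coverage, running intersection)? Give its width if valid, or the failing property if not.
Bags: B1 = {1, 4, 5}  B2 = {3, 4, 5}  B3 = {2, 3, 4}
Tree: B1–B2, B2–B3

Vertex coverage: the bags together contain {1, 2, 3, 4, 5}, the full vertex set. Edge coverage: each edge of G has both endpoints in at least one bag. Running intersection: for every vertex, the bags containing it form a connected subtree. All three properties hold, so this is a valid tree decomposition of width max|bag| − 1 = 2, and hence tw(G) ≤ 2.

Yes; width 2.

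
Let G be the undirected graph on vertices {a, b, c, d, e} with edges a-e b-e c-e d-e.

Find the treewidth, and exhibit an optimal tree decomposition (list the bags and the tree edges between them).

The largest bag has 2 vertices, giving width 1; this decomposition certifies tw(G) ≤ 1. Since G has at least one edge (e.g. e–c), it is not an edgeless graph, so tw(G) ≥ 1. Therefore the treewidth is 1.

Treewidth 1.
One such decomposition:
Bags: B1 = {c, e}  B2 = {b, e}  B3 = {d, e}  B4 = {a, e}
Tree: B1–B2, B2–B3, B2–B4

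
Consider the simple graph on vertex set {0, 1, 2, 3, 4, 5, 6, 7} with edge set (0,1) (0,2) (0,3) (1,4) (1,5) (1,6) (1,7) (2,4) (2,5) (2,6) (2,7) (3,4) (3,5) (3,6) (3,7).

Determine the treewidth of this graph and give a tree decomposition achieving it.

Every bag has size at most 4, so the width is 4 − 1 = 3 and tw(G) ≤ 3. For the lower bound: the 4 vertex sets {1,6}, {0,2}, {3}, {4} are disjoint, each induces a connected subgraph, and every pair is joined by at least one edge of G. Contracting each set to a single vertex therefore yields K_{4} as a minor, and since treewidth is minor-monotone, tw(G) ≥ tw(K_{4}) = 3. Hence tw(G) = 3 exactly.

Treewidth 3.
One such decomposition:
Bags: B1 = {1, 2, 3, 6}  B2 = {0, 1, 2, 3}  B3 = {1, 2, 3, 4}  B4 = {1, 2, 3, 7}  B5 = {1, 2, 3, 5}
Tree: B1–B2, B2–B3, B3–B4, B4–B5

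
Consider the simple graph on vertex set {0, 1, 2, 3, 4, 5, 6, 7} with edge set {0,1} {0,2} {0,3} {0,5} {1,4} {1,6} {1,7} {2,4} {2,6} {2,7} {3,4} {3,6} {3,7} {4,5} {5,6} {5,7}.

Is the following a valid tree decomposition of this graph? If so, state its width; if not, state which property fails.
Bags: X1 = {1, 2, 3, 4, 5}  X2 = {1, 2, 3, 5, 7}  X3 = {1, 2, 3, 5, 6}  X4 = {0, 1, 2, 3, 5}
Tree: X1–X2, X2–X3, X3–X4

Yes; width 4.

Vertex coverage: the bags together contain {0, 1, 2, 3, 4, 5, 6, 7}, the full vertex set. Edge coverage: each edge of G has both endpoints in at least one bag. Running intersection: for every vertex, the bags containing it form a connected subtree. All three properties hold, so this is a valid tree decomposition of width max|bag| − 1 = 4, and hence tw(G) ≤ 4.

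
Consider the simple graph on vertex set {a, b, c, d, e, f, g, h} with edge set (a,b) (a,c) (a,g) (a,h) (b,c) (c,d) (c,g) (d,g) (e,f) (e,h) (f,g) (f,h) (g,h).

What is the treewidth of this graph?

2

A width-2 tree decomposition is:
Bags: B1 = {a, c, g}  B2 = {a, g, h}  B3 = {c, d, g}  B4 = {f, g, h}  B5 = {e, f, h}  B6 = {a, b, c}
Tree: B1–B2, B1–B3, B2–B4, B4–B5, B1–B6
The largest bag has 3 vertices, giving width 2; this decomposition certifies tw(G) ≤ 2. Conversely, {c, d, g} is a clique of size 3, and the vertices of any clique must share a bag in every tree decomposition; so some bag has ≥ 3 vertices and tw(G) ≥ 2. Combining the bounds, tw(G) = 2.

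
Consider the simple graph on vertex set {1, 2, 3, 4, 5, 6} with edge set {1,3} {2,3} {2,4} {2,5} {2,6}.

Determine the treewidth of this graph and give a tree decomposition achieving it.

Every bag has size at most 2, so the width is 2 − 1 = 1 and tw(G) ≤ 1. G has an edge, so its treewidth is at least 1. Hence tw(G) = 1 exactly.

Treewidth 1.
Bags: B1 = {2, 3}  B2 = {2, 4}  B3 = {1, 3}  B4 = {2, 6}  B5 = {2, 5}
Tree: B1–B2, B1–B3, B1–B4, B1–B5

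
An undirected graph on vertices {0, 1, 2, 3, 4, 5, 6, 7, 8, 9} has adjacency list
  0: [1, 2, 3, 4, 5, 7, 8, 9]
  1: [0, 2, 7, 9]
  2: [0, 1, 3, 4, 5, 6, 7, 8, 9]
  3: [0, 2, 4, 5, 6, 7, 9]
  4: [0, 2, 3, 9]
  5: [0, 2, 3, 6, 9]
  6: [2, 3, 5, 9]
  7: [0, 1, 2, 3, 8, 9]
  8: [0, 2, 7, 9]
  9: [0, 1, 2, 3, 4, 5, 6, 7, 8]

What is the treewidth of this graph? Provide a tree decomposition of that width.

Treewidth 4.
Bags: B1 = {0, 2, 3, 7, 9}  B2 = {0, 1, 2, 7, 9}  B3 = {0, 2, 3, 5, 9}  B4 = {0, 2, 7, 8, 9}  B5 = {0, 2, 3, 4, 9}  B6 = {2, 3, 5, 6, 9}
Tree: B1–B2, B1–B3, B1–B4, B3–B5, B3–B6

Each bag holds 5 vertices, so the decomposition has width 4, which upper-bounds the treewidth. For the lower bound, the 5 vertices {0, 2, 7, 8, 9} are pairwise adjacent, and any tree decomposition puts a clique entirely inside one bag — forcing width ≥ 4. Combining the bounds, tw(G) = 4.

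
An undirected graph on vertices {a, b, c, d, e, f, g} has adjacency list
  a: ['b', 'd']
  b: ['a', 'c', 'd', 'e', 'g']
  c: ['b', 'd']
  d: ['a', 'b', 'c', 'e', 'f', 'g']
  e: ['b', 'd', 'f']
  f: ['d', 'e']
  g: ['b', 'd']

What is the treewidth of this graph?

2

A width-2 tree decomposition is:
Bags: B1 = {b, d, e}  B2 = {a, b, d}  B3 = {b, d, g}  B4 = {b, c, d}  B5 = {d, e, f}
Tree: B1–B2, B2–B3, B1–B4, B1–B5
Every bag has size at most 3, so the width is 3 − 1 = 2 and tw(G) ≤ 2. Conversely, {d, e, f} is a clique of size 3, and the vertices of any clique must share a bag in every tree decomposition; so some bag has ≥ 3 vertices and tw(G) ≥ 2. The upper and lower bounds meet at 2, so that is the treewidth.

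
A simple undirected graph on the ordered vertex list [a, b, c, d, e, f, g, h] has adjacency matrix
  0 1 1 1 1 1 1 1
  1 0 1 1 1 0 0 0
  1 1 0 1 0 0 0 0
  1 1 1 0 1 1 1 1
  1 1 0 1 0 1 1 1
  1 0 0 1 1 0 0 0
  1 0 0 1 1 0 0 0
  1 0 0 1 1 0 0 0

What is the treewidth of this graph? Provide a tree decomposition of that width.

Treewidth 3.
Bags: B1 = {a, d, e, h}  B2 = {a, b, d, e}  B3 = {a, d, e, f}  B4 = {a, d, e, g}  B5 = {a, b, c, d}
Tree: B1–B2, B2–B3, B1–B4, B2–B5

Each bag holds 4 vertices, so the decomposition has width 3, which upper-bounds the treewidth. On the other hand G contains the 4-clique {a, d, e, g}. A clique must lie in a single bag of any decomposition, so no decomposition can have width below 3. Therefore the treewidth is 3.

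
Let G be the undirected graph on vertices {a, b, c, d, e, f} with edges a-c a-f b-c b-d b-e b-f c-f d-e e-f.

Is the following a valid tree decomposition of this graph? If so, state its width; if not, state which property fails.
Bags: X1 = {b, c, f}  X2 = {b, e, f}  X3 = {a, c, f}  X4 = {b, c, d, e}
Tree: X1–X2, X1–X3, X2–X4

No — bags containing vertex c are not connected in the tree.

A tree decomposition must satisfy three properties: every vertex lies in some bag; for every edge, both endpoints lie together in some bag; and for every vertex, the bags containing it form a connected subtree. Here bags containing vertex c are not connected in the tree, so the decomposition is invalid.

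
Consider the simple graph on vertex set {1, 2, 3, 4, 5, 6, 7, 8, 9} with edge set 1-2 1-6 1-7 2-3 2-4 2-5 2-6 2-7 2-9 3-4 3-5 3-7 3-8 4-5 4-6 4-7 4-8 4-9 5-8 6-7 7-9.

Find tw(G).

3

A width-3 tree decomposition is:
Bags: B1 = {2, 4, 7, 9}  B2 = {2, 4, 6, 7}  B3 = {2, 3, 4, 7}  B4 = {2, 3, 4, 5}  B5 = {3, 4, 5, 8}  B6 = {1, 2, 6, 7}
Tree: B1–B2, B1–B3, B3–B4, B4–B5, B2–B6
The largest bag has 4 vertices, giving width 3; this decomposition certifies tw(G) ≤ 3. On the other hand G contains the 4-clique {3, 4, 5, 8}. A clique must lie in a single bag of any decomposition, so no decomposition can have width below 3. Therefore the treewidth is 3.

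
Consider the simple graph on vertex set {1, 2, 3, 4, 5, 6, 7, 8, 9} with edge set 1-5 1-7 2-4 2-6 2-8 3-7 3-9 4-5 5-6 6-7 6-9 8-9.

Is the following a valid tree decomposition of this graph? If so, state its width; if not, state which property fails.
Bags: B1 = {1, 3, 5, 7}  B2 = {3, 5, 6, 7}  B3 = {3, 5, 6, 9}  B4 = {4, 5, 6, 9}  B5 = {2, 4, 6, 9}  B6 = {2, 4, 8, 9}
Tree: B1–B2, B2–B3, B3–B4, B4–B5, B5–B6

Yes; width 3.

Every vertex of G appears in some bag (union = {1, 2, 3, 4, 5, 6, 7, 8, 9}); every edge is covered by a bag; and for each vertex v the set of bags containing v is connected in the bag tree. The decomposition is therefore valid. The largest bag has 4 vertices, so the width is 3.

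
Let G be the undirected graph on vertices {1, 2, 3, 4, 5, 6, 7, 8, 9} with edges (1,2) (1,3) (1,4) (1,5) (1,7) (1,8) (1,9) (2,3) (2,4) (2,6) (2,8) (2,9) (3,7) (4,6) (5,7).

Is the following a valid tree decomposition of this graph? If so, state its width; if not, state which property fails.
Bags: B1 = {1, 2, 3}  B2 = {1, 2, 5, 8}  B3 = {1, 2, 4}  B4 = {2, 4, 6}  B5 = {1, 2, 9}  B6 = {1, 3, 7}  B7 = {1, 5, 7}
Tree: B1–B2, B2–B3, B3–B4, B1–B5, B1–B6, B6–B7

No — bags containing vertex 5 are not connected in the tree.

A tree decomposition must satisfy three properties: every vertex lies in some bag; for every edge, both endpoints lie together in some bag; and for every vertex, the bags containing it form a connected subtree. Here bags containing vertex 5 are not connected in the tree, so the decomposition is invalid.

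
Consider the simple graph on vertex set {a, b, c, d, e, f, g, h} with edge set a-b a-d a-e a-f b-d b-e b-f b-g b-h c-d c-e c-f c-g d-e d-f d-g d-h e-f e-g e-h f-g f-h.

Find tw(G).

A width-4 tree decomposition is:
Bags: B1 = {b, d, e, f, g}  B2 = {b, d, e, f, h}  B3 = {a, b, d, e, f}  B4 = {c, d, e, f, g}
Tree: B1–B2, B2–B3, B1–B4
The largest bag has 5 vertices, giving width 4; this decomposition certifies tw(G) ≤ 4. On the other hand G contains the 5-clique {c, d, e, f, g}. A clique must lie in a single bag of any decomposition, so no decomposition can have width below 4. Therefore the treewidth is 4.

4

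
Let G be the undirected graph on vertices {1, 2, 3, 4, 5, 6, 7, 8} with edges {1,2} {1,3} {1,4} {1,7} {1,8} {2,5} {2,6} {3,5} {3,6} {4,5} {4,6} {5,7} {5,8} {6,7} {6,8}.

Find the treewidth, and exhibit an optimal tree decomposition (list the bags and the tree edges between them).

Treewidth 3.
Bags: B1 = {1, 5, 6, 7}  B2 = {1, 3, 5, 6}  B3 = {1, 4, 5, 6}  B4 = {1, 5, 6, 8}  B5 = {1, 2, 5, 6}
Tree: B1–B2, B2–B3, B3–B4, B4–B5

Every bag has size at most 4, so the width is 4 − 1 = 3 and tw(G) ≤ 3. For the lower bound: the 4 vertex sets {6,7}, {3,5}, {1}, {4} are disjoint, each induces a connected subgraph, and every pair is joined by at least one edge of G. Contracting each set to a single vertex therefore yields K_{4} as a minor, and since treewidth is minor-monotone, tw(G) ≥ tw(K_{4}) = 3. Hence tw(G) = 3 exactly.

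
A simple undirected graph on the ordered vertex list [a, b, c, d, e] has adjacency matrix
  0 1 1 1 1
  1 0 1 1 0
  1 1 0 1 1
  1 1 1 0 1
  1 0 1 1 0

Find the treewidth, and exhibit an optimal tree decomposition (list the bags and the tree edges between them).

Every bag has size at most 4, so the width is 4 − 1 = 3 and tw(G) ≤ 3. Conversely, {a, c, d, e} is a clique of size 4, and the vertices of any clique must share a bag in every tree decomposition; so some bag has ≥ 4 vertices and tw(G) ≥ 3. The upper and lower bounds meet at 3, so that is the treewidth.

Treewidth 3.
One such decomposition:
Bags: B1 = {a, c, d, e}  B2 = {a, b, c, d}
Tree: B1–B2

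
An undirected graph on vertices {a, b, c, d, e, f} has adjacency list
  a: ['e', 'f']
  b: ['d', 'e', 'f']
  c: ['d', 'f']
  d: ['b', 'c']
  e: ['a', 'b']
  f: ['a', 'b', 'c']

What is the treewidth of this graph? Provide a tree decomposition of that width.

Every bag has size at most 3, so the width is 3 − 1 = 2 and tw(G) ≤ 2. For the lower bound, G contains the cycle c–d–b–f–c, so G is not a forest; only forests have treewidth ≤ 1, hence tw(G) ≥ 2. Therefore the treewidth is 2.

Treewidth 2.
One such decomposition:
Bags: B1 = {c, d, f}  B2 = {b, d, f}  B3 = {a, b, f}  B4 = {a, b, e}
Tree: B1–B2, B2–B3, B3–B4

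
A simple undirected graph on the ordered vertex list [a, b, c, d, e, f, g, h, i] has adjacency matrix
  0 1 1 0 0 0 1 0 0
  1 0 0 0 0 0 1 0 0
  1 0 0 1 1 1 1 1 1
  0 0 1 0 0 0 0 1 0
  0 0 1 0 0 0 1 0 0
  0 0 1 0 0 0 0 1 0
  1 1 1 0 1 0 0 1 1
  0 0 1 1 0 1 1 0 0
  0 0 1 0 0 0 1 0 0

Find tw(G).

2

A width-2 tree decomposition is:
Bags: B1 = {c, g, i}  B2 = {c, g, h}  B3 = {c, d, h}  B4 = {c, f, h}  B5 = {c, e, g}  B6 = {a, c, g}  B7 = {a, b, g}
Tree: B1–B2, B2–B3, B3–B4, B1–B5, B1–B6, B6–B7
The largest bag has 3 vertices, giving width 2; this decomposition certifies tw(G) ≤ 2. On the other hand G contains the 3-clique {c, d, h}. A clique must lie in a single bag of any decomposition, so no decomposition can have width below 2. Combining the bounds, tw(G) = 2.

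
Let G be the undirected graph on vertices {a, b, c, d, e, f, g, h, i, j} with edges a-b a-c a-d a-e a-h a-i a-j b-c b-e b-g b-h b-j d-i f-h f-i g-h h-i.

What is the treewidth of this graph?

2

A width-2 tree decomposition is:
Bags: B1 = {a, b, h}  B2 = {a, h, i}  B3 = {a, b, e}  B4 = {b, g, h}  B5 = {f, h, i}  B6 = {a, b, j}  B7 = {a, b, c}  B8 = {a, d, i}
Tree: B1–B2, B1–B3, B1–B4, B2–B5, B1–B6, B1–B7, B2–B8
The largest bag has 3 vertices, giving width 2; this decomposition certifies tw(G) ≤ 2. On the other hand G contains the 3-clique {b, g, h}. A clique must lie in a single bag of any decomposition, so no decomposition can have width below 2. Hence tw(G) = 2 exactly.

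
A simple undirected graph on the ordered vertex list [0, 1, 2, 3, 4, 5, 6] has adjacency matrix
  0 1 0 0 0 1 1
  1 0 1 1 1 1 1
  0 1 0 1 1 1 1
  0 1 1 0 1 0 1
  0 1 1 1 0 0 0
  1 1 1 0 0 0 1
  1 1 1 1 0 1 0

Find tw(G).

3

A width-3 tree decomposition is:
Bags: B1 = {1, 2, 3, 6}  B2 = {1, 2, 5, 6}  B3 = {1, 2, 3, 4}  B4 = {0, 1, 5, 6}
Tree: B1–B2, B1–B3, B2–B4
Each bag holds 4 vertices, so the decomposition has width 3, which upper-bounds the treewidth. On the other hand G contains the 4-clique {0, 1, 5, 6}. A clique must lie in a single bag of any decomposition, so no decomposition can have width below 3. Hence tw(G) = 3 exactly.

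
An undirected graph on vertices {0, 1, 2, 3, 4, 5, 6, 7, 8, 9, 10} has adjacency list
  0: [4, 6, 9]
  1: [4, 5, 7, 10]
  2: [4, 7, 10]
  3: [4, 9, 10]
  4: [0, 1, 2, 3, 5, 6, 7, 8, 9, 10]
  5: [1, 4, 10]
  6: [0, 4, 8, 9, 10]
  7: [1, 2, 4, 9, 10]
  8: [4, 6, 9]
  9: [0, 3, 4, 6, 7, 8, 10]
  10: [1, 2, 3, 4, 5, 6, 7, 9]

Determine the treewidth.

A width-3 tree decomposition is:
Bags: B1 = {3, 4, 9, 10}  B2 = {4, 7, 9, 10}  B3 = {4, 6, 9, 10}  B4 = {1, 4, 7, 10}  B5 = {2, 4, 7, 10}  B6 = {1, 4, 5, 10}  B7 = {0, 4, 6, 9}  B8 = {4, 6, 8, 9}
Tree: B1–B2, B2–B3, B2–B4, B2–B5, B4–B6, B3–B7, B7–B8
Every bag has size at most 4, so the width is 4 − 1 = 3 and tw(G) ≤ 3. For the lower bound, the 4 vertices {0, 4, 6, 9} are pairwise adjacent, and any tree decomposition puts a clique entirely inside one bag — forcing width ≥ 3. Therefore the treewidth is 3.

3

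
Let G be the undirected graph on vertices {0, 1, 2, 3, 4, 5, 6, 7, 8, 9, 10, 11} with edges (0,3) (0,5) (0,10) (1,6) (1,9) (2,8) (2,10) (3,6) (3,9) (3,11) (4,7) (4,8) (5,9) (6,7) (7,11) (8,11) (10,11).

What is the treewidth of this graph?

3

A width-3 tree decomposition is:
Bags: B1 = {0, 1, 5, 9}  B2 = {0, 1, 3, 9}  B3 = {0, 1, 3, 6}  B4 = {0, 3, 6, 10}  B5 = {3, 6, 10, 11}  B6 = {6, 7, 10, 11}  B7 = {2, 7, 10, 11}  B8 = {2, 7, 8, 11}  B9 = {2, 4, 7, 8}
Tree: B1–B2, B2–B3, B3–B4, B4–B5, B5–B6, B6–B7, B7–B8, B8–B9
Each bag holds 4 vertices, so the decomposition has width 3, which upper-bounds the treewidth. For the lower bound: the 4 vertex sets {1,5,9}, {0}, {3}, {6,7,10,11} are disjoint, each induces a connected subgraph, and every pair is joined by at least one edge of G. Contracting each set to a single vertex therefore yields K_{4} as a minor, and since treewidth is minor-monotone, tw(G) ≥ tw(K_{4}) = 3. The upper and lower bounds meet at 3, so that is the treewidth.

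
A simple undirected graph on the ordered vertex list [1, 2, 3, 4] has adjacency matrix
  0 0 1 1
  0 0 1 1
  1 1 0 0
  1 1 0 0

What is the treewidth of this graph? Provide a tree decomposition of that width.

Every bag has size at most 3, so the width is 3 − 1 = 2 and tw(G) ≤ 2. For the lower bound, G contains the cycle 3–1–4–2–3, so G is not a forest; only forests have treewidth ≤ 1, hence tw(G) ≥ 2. The upper and lower bounds meet at 2, so that is the treewidth.

Treewidth 2.
One such decomposition:
Bags: B1 = {1, 3, 4}  B2 = {2, 3, 4}
Tree: B1–B2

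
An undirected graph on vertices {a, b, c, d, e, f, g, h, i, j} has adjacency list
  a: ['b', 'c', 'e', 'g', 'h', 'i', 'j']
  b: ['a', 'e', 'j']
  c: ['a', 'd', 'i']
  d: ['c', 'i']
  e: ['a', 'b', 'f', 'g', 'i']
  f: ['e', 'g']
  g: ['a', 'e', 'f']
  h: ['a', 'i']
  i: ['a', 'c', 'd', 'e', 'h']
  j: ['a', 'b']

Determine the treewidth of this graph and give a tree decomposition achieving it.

Treewidth 2.
Bags: B1 = {a, h, i}  B2 = {a, e, i}  B3 = {a, c, i}  B4 = {a, b, e}  B5 = {c, d, i}  B6 = {a, e, g}  B7 = {e, f, g}  B8 = {a, b, j}
Tree: B1–B2, B2–B3, B2–B4, B3–B5, B4–B6, B6–B7, B4–B8

Each bag holds 3 vertices, so the decomposition has width 2, which upper-bounds the treewidth. For the lower bound, the 3 vertices {c, d, i} are pairwise adjacent, and any tree decomposition puts a clique entirely inside one bag — forcing width ≥ 2. Therefore the treewidth is 2.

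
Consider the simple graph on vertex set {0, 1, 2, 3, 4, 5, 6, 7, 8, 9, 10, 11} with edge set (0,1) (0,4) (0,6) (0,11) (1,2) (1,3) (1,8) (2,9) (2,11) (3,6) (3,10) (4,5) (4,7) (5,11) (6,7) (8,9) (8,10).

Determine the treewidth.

3

A width-3 tree decomposition is:
Bags: B1 = {4, 5, 7, 11}  B2 = {0, 4, 7, 11}  B3 = {0, 6, 7, 11}  B4 = {0, 2, 6, 11}  B5 = {0, 1, 2, 6}  B6 = {1, 2, 3, 6}  B7 = {1, 2, 3, 9}  B8 = {1, 3, 8, 9}  B9 = {3, 8, 9, 10}
Tree: B1–B2, B2–B3, B3–B4, B4–B5, B5–B6, B6–B7, B7–B8, B8–B9
Each bag holds 4 vertices, so the decomposition has width 3, which upper-bounds the treewidth. For the lower bound: the 4 vertex sets {4,5,7}, {11}, {0}, {1,2,3,6} are disjoint, each induces a connected subgraph, and every pair is joined by at least one edge of G. Contracting each set to a single vertex therefore yields K_{4} as a minor, and since treewidth is minor-monotone, tw(G) ≥ tw(K_{4}) = 3. Combining the bounds, tw(G) = 3.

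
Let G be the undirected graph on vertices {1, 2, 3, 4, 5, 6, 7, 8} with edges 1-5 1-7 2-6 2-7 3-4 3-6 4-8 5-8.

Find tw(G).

A width-2 tree decomposition is:
Bags: B1 = {3, 4, 8}  B2 = {3, 6, 8}  B3 = {2, 6, 8}  B4 = {2, 7, 8}  B5 = {1, 7, 8}  B6 = {1, 5, 8}
Tree: B1–B2, B2–B3, B3–B4, B4–B5, B5–B6
Every bag has size at most 3, so the width is 3 − 1 = 2 and tw(G) ≤ 2. The edges 8–4–3–6–2–7–1–5–8 form a cycle, so G is not a tree and its treewidth is at least 2. The upper and lower bounds meet at 2, so that is the treewidth.

2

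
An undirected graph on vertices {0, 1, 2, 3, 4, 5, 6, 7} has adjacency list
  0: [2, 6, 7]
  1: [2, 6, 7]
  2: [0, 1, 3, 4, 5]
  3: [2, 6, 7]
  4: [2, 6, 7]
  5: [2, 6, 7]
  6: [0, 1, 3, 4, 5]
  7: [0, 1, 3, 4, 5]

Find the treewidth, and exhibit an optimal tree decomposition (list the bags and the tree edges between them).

Treewidth 3.
One such decomposition:
Bags: B1 = {2, 3, 6, 7}  B2 = {2, 4, 6, 7}  B3 = {0, 2, 6, 7}  B4 = {1, 2, 6, 7}  B5 = {2, 5, 6, 7}
Tree: B1–B2, B2–B3, B3–B4, B4–B5

The largest bag has 4 vertices, giving width 3; this decomposition certifies tw(G) ≤ 3. For the lower bound: the 4 vertex sets {3,6}, {4,7}, {2}, {0} are disjoint, each induces a connected subgraph, and every pair is joined by at least one edge of G. Contracting each set to a single vertex therefore yields K_{4} as a minor, and since treewidth is minor-monotone, tw(G) ≥ tw(K_{4}) = 3. The upper and lower bounds meet at 3, so that is the treewidth.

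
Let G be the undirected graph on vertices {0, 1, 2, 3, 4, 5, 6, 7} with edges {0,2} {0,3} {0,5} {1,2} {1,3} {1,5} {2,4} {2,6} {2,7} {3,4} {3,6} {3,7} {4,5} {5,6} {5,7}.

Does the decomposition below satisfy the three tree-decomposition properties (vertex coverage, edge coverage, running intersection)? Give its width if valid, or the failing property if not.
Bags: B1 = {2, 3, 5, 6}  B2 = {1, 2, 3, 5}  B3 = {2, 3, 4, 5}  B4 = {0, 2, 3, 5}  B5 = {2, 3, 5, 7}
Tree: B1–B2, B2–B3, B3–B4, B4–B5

Yes; width 3.

Every vertex of G appears in some bag (union = {0, 1, 2, 3, 4, 5, 6, 7}); every edge is covered by a bag; and for each vertex v the set of bags containing v is connected in the bag tree. The decomposition is therefore valid. The largest bag has 4 vertices, so the width is 3.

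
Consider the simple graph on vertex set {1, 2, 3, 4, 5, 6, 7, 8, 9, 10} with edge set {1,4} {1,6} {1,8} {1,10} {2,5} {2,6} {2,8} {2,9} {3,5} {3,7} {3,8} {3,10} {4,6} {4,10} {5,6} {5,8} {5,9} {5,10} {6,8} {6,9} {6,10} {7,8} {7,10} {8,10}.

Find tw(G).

A width-3 tree decomposition is:
Bags: B1 = {3, 7, 8, 10}  B2 = {3, 5, 8, 10}  B3 = {5, 6, 8, 10}  B4 = {1, 6, 8, 10}  B5 = {2, 5, 6, 8}  B6 = {2, 5, 6, 9}  B7 = {1, 4, 6, 10}
Tree: B1–B2, B2–B3, B3–B4, B3–B5, B5–B6, B4–B7
Each bag holds 4 vertices, so the decomposition has width 3, which upper-bounds the treewidth. For the lower bound, the 4 vertices {3, 5, 8, 10} are pairwise adjacent, and any tree decomposition puts a clique entirely inside one bag — forcing width ≥ 3. The upper and lower bounds meet at 3, so that is the treewidth.

3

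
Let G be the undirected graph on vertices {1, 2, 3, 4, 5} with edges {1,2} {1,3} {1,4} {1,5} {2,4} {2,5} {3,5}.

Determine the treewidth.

2

A width-2 tree decomposition is:
Bags: B1 = {1, 2, 4}  B2 = {1, 2, 5}  B3 = {1, 3, 5}
Tree: B1–B2, B2–B3
Every bag has size at most 3, so the width is 3 − 1 = 2 and tw(G) ≤ 2. On the other hand G contains the 3-clique {1, 2, 4}. A clique must lie in a single bag of any decomposition, so no decomposition can have width below 2. Combining the bounds, tw(G) = 2.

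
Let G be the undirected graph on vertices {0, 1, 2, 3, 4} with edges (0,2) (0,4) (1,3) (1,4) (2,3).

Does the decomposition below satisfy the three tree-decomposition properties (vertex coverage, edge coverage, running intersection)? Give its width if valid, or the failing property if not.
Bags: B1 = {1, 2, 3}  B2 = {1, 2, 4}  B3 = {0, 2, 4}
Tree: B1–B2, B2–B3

Yes; width 2.

Vertex coverage: the bags together contain {0, 1, 2, 3, 4}, the full vertex set. Edge coverage: each edge of G has both endpoints in at least one bag. Running intersection: for every vertex, the bags containing it form a connected subtree. All three properties hold, so this is a valid tree decomposition of width max|bag| − 1 = 2, and hence tw(G) ≤ 2.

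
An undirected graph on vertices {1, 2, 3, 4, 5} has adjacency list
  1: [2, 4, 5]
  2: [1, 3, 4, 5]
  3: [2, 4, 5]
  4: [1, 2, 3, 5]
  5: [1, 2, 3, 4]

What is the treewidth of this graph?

A width-3 tree decomposition is:
Bags: B1 = {2, 3, 4, 5}  B2 = {1, 2, 4, 5}
Tree: B1–B2
Every bag has size at most 4, so the width is 4 − 1 = 3 and tw(G) ≤ 3. For the lower bound, the 4 vertices {1, 2, 4, 5} are pairwise adjacent, and any tree decomposition puts a clique entirely inside one bag — forcing width ≥ 3. The upper and lower bounds meet at 3, so that is the treewidth.

3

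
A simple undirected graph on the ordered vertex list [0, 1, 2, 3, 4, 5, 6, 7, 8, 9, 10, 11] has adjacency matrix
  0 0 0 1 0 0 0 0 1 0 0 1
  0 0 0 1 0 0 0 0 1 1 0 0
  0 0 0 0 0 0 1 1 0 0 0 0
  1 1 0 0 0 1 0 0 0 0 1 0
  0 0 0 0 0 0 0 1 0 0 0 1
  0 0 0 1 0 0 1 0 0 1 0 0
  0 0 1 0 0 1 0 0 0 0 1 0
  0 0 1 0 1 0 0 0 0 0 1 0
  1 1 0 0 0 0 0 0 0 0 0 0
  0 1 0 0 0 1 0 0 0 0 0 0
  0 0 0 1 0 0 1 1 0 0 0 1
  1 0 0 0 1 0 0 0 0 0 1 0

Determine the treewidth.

A width-3 tree decomposition is:
Bags: B1 = {2, 4, 6, 7}  B2 = {4, 6, 7, 10}  B3 = {4, 6, 10, 11}  B4 = {5, 6, 10, 11}  B5 = {3, 5, 10, 11}  B6 = {0, 3, 5, 11}  B7 = {0, 3, 5, 9}  B8 = {0, 1, 3, 9}  B9 = {0, 1, 8, 9}
Tree: B1–B2, B2–B3, B3–B4, B4–B5, B5–B6, B6–B7, B7–B8, B8–B9
Every bag has size at most 4, so the width is 4 − 1 = 3 and tw(G) ≤ 3. For the lower bound: the 4 vertex sets {2,4,7}, {6}, {10}, {0,3,5,11} are disjoint, each induces a connected subgraph, and every pair is joined by at least one edge of G. Contracting each set to a single vertex therefore yields K_{4} as a minor, and since treewidth is minor-monotone, tw(G) ≥ tw(K_{4}) = 3. Therefore the treewidth is 3.

3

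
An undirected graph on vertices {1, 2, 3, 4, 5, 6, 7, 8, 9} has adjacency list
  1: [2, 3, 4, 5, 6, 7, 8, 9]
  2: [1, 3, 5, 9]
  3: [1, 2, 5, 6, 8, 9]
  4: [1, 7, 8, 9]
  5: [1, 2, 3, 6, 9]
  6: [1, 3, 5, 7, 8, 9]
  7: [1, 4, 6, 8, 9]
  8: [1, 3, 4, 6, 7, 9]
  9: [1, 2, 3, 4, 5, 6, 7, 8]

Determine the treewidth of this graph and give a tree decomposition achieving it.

Treewidth 4.
One optimal decomposition is:
Bags: B1 = {1, 6, 7, 8, 9}  B2 = {1, 3, 6, 8, 9}  B3 = {1, 4, 7, 8, 9}  B4 = {1, 3, 5, 6, 9}  B5 = {1, 2, 3, 5, 9}
Tree: B1–B2, B1–B3, B2–B4, B4–B5

The largest bag has 5 vertices, giving width 4; this decomposition certifies tw(G) ≤ 4. On the other hand G contains the 5-clique {1, 3, 6, 8, 9}. A clique must lie in a single bag of any decomposition, so no decomposition can have width below 4. Combining the bounds, tw(G) = 4.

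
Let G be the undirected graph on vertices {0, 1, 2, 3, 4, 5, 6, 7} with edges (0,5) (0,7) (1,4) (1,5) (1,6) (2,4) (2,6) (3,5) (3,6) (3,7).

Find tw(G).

A width-2 tree decomposition is:
Bags: B1 = {0, 5, 7}  B2 = {3, 5, 7}  B3 = {1, 3, 5}  B4 = {1, 3, 6}  B5 = {1, 4, 6}  B6 = {2, 4, 6}
Tree: B1–B2, B2–B3, B3–B4, B4–B5, B5–B6
Every bag has size at most 3, so the width is 3 − 1 = 2 and tw(G) ≤ 2. For the lower bound, G contains the cycle 0–7–3–5–0, so G is not a forest; only forests have treewidth ≤ 1, hence tw(G) ≥ 2. The upper and lower bounds meet at 2, so that is the treewidth.

2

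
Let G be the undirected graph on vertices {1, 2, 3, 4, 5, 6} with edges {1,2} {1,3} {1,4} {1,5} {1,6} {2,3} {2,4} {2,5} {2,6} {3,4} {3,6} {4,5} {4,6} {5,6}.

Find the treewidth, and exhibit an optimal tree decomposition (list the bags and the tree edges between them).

Treewidth 4.
One optimal decomposition is:
Bags: B1 = {1, 2, 3, 4, 6}  B2 = {1, 2, 4, 5, 6}
Tree: B1–B2

Each bag holds 5 vertices, so the decomposition has width 4, which upper-bounds the treewidth. On the other hand G contains the 5-clique {1, 2, 3, 4, 6}. A clique must lie in a single bag of any decomposition, so no decomposition can have width below 4. Hence tw(G) = 4 exactly.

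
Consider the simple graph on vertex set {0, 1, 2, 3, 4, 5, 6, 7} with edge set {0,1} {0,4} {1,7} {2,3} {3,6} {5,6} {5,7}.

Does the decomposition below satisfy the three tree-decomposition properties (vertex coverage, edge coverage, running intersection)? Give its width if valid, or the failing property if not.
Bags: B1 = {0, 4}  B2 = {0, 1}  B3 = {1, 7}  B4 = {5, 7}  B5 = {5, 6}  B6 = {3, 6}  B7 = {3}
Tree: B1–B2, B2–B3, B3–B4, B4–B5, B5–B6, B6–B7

A tree decomposition must satisfy three properties: every vertex lies in some bag; for every edge, both endpoints lie together in some bag; and for every vertex, the bags containing it form a connected subtree. Here vertex 2 appears in no bag, so the decomposition is invalid.

No — vertex 2 appears in no bag.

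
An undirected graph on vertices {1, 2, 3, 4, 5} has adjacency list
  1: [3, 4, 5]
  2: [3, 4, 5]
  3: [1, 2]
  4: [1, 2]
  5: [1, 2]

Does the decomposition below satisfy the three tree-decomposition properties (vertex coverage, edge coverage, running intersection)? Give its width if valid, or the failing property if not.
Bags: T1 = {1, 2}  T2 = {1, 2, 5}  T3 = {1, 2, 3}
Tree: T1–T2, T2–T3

No — vertex 4 appears in no bag.

A tree decomposition must satisfy three properties: every vertex lies in some bag; for every edge, both endpoints lie together in some bag; and for every vertex, the bags containing it form a connected subtree. Here vertex 4 appears in no bag, so the decomposition is invalid.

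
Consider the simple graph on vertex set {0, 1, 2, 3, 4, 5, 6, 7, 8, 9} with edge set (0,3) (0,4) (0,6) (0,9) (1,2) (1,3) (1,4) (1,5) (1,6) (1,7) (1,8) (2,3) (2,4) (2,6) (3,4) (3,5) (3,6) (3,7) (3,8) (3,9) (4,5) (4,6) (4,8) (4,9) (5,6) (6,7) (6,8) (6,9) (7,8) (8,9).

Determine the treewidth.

A width-4 tree decomposition is:
Bags: B1 = {1, 3, 4, 6, 8}  B2 = {1, 3, 4, 5, 6}  B3 = {1, 3, 6, 7, 8}  B4 = {3, 4, 6, 8, 9}  B5 = {0, 3, 4, 6, 9}  B6 = {1, 2, 3, 4, 6}
Tree: B1–B2, B1–B3, B1–B4, B4–B5, B1–B6
Every bag has size at most 5, so the width is 5 − 1 = 4 and tw(G) ≤ 4. Conversely, {0, 3, 4, 6, 9} is a clique of size 5, and the vertices of any clique must share a bag in every tree decomposition; so some bag has ≥ 5 vertices and tw(G) ≥ 4. The upper and lower bounds meet at 4, so that is the treewidth.

4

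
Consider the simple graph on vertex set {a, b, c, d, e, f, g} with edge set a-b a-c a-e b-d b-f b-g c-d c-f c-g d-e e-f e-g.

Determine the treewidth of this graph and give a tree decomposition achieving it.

The largest bag has 4 vertices, giving width 3; this decomposition certifies tw(G) ≤ 3. For the lower bound: the 4 vertex sets {a,e}, {b,f}, {c}, {d} are disjoint, each induces a connected subgraph, and every pair is joined by at least one edge of G. Contracting each set to a single vertex therefore yields K_{4} as a minor, and since treewidth is minor-monotone, tw(G) ≥ tw(K_{4}) = 3. Therefore the treewidth is 3.

Treewidth 3.
One optimal decomposition is:
Bags: B1 = {a, b, c, e}  B2 = {b, c, e, f}  B3 = {b, c, d, e}  B4 = {b, c, e, g}
Tree: B1–B2, B2–B3, B3–B4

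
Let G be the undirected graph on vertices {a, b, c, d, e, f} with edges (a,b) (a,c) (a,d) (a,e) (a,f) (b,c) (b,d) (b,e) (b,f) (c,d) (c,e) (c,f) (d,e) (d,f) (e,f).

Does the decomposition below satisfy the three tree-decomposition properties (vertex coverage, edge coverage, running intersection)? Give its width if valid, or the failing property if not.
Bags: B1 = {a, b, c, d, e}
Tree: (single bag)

No — vertex f appears in no bag.

A tree decomposition must satisfy three properties: every vertex lies in some bag; for every edge, both endpoints lie together in some bag; and for every vertex, the bags containing it form a connected subtree. Here vertex f appears in no bag, so the decomposition is invalid.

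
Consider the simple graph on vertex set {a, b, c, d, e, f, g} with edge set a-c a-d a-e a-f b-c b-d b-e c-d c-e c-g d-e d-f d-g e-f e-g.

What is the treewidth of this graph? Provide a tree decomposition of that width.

Each bag holds 4 vertices, so the decomposition has width 3, which upper-bounds the treewidth. On the other hand G contains the 4-clique {c, d, e, g}. A clique must lie in a single bag of any decomposition, so no decomposition can have width below 3. Hence tw(G) = 3 exactly.

Treewidth 3.
One such decomposition:
Bags: B1 = {b, c, d, e}  B2 = {a, c, d, e}  B3 = {a, d, e, f}  B4 = {c, d, e, g}
Tree: B1–B2, B2–B3, B1–B4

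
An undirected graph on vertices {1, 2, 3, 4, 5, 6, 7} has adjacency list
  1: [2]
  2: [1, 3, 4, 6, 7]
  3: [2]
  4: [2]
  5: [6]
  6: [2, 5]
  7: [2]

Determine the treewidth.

1

A width-1 tree decomposition is:
Bags: B1 = {2, 4}  B2 = {2, 3}  B3 = {2, 7}  B4 = {2, 6}  B5 = {1, 2}  B6 = {5, 6}
Tree: B1–B2, B1–B3, B2–B4, B2–B5, B4–B6
Each bag holds 2 vertices, so the decomposition has width 1, which upper-bounds the treewidth. Any graph with an edge has treewidth ≥ 1, and G has the edge 2–4. Therefore the treewidth is 1.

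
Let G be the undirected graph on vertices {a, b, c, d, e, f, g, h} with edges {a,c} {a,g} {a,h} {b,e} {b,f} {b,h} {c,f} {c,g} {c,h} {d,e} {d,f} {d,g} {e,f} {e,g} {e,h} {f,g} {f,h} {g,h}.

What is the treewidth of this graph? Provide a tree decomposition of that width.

Every bag has size at most 4, so the width is 4 − 1 = 3 and tw(G) ≤ 3. Conversely, {a, c, g, h} is a clique of size 4, and the vertices of any clique must share a bag in every tree decomposition; so some bag has ≥ 4 vertices and tw(G) ≥ 3. Combining the bounds, tw(G) = 3.

Treewidth 3.
Bags: B1 = {d, e, f, g}  B2 = {e, f, g, h}  B3 = {c, f, g, h}  B4 = {b, e, f, h}  B5 = {a, c, g, h}
Tree: B1–B2, B2–B3, B2–B4, B3–B5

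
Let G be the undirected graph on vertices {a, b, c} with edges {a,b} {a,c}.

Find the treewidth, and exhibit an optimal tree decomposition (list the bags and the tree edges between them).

Treewidth 1.
One such decomposition:
Bags: B1 = {a, c}  B2 = {a, b}
Tree: B1–B2

Every bag has size at most 2, so the width is 2 − 1 = 1 and tw(G) ≤ 1. Since G has at least one edge (e.g. a–c), it is not an edgeless graph, so tw(G) ≥ 1. Therefore the treewidth is 1.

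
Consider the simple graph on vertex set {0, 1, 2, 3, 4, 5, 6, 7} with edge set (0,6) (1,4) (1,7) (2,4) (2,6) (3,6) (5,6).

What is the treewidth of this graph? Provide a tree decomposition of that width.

Treewidth 1.
Bags: B1 = {2, 6}  B2 = {2, 4}  B3 = {3, 6}  B4 = {5, 6}  B5 = {0, 6}  B6 = {1, 4}  B7 = {1, 7}
Tree: B1–B2, B1–B3, B3–B4, B4–B5, B2–B6, B6–B7

The largest bag has 2 vertices, giving width 1; this decomposition certifies tw(G) ≤ 1. Since G has at least one edge (e.g. 6–2), it is not an edgeless graph, so tw(G) ≥ 1. Hence tw(G) = 1 exactly.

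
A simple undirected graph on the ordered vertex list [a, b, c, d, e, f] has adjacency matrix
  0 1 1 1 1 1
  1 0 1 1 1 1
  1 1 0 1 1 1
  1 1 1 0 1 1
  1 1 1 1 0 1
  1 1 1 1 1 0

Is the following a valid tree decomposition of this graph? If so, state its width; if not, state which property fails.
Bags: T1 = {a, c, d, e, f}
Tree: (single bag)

No — vertex b appears in no bag.

A tree decomposition must satisfy three properties: every vertex lies in some bag; for every edge, both endpoints lie together in some bag; and for every vertex, the bags containing it form a connected subtree. Here vertex b appears in no bag, so the decomposition is invalid.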